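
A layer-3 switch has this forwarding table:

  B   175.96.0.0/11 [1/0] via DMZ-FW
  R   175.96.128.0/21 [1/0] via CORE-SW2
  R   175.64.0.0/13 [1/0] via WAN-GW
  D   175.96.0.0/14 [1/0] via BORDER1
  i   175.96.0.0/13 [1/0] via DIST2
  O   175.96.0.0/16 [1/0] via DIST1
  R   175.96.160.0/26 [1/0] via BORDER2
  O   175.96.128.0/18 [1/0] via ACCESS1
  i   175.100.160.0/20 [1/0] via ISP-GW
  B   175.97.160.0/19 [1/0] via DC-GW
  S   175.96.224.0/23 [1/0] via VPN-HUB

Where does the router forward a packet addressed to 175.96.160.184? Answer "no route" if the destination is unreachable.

Routes whose prefix contains 175.96.160.184:
  175.96.0.0/11 (175.96.0.0 - 175.127.255.255) -> DMZ-FW
  175.96.0.0/13 (175.96.0.0 - 175.103.255.255) -> DIST2
  175.96.0.0/14 (175.96.0.0 - 175.99.255.255) -> BORDER1
  175.96.0.0/16 (175.96.0.0 - 175.96.255.255) -> DIST1
  175.96.128.0/18 (175.96.128.0 - 175.96.191.255) -> ACCESS1
More-specific entries that do NOT match:
  175.96.160.0/26 (175.96.160.0 - 175.96.160.63) does not contain 175.96.160.184
  175.96.224.0/23 (175.96.224.0 - 175.96.225.255) does not contain 175.96.160.184
  175.96.128.0/21 (175.96.128.0 - 175.96.135.255) does not contain 175.96.160.184
  175.100.160.0/20 (175.100.160.0 - 175.100.175.255) does not contain 175.96.160.184
  175.97.160.0/19 (175.97.160.0 - 175.97.191.255) does not contain 175.96.160.184
Longest matching prefix is /18 -> next hop ACCESS1.

ACCESS1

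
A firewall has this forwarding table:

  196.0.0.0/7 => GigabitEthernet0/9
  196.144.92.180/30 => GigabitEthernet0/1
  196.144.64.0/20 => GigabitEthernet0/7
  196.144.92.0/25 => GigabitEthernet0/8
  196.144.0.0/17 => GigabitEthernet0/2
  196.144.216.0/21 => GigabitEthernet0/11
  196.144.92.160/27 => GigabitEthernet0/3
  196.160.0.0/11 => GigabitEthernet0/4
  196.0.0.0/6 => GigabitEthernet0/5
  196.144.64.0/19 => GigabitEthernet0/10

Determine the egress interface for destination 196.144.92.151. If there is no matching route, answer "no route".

Routes whose prefix contains 196.144.92.151:
  196.0.0.0/6 (196.0.0.0 - 199.255.255.255) -> GigabitEthernet0/5
  196.0.0.0/7 (196.0.0.0 - 197.255.255.255) -> GigabitEthernet0/9
  196.144.0.0/17 (196.144.0.0 - 196.144.127.255) -> GigabitEthernet0/2
  196.144.64.0/19 (196.144.64.0 - 196.144.95.255) -> GigabitEthernet0/10
More-specific entries that do NOT match:
  196.144.92.180/30 (196.144.92.180 - 196.144.92.183) does not contain 196.144.92.151
  196.144.92.160/27 (196.144.92.160 - 196.144.92.191) does not contain 196.144.92.151
  196.144.92.0/25 (196.144.92.0 - 196.144.92.127) does not contain 196.144.92.151
  196.144.216.0/21 (196.144.216.0 - 196.144.223.255) does not contain 196.144.92.151
  196.144.64.0/20 (196.144.64.0 - 196.144.79.255) does not contain 196.144.92.151
Longest matching prefix is /19 -> interface GigabitEthernet0/10.

GigabitEthernet0/10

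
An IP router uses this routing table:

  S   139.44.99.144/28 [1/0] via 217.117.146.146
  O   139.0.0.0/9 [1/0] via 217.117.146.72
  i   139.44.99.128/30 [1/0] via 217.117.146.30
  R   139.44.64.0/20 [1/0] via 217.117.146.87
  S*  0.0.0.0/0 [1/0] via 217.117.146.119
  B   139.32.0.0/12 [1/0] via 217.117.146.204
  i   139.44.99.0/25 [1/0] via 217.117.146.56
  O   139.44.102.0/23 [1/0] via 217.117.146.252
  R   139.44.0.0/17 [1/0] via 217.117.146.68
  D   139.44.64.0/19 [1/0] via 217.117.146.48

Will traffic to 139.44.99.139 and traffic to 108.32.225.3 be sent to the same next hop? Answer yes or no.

139.44.99.139: longest match 139.44.0.0/17 -> 217.117.146.68
108.32.225.3: longest match 0.0.0.0/0 -> 217.117.146.119

no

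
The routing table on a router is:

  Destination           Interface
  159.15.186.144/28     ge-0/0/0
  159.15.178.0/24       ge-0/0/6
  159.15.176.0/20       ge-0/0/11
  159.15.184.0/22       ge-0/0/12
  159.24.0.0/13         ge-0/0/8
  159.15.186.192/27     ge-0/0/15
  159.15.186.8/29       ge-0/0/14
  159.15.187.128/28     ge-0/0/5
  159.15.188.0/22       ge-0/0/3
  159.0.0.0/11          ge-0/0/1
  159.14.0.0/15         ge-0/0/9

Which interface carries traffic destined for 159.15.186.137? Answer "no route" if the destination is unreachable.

Routes whose prefix contains 159.15.186.137:
  159.0.0.0/11 (159.0.0.0 - 159.31.255.255) -> ge-0/0/1
  159.14.0.0/15 (159.14.0.0 - 159.15.255.255) -> ge-0/0/9
  159.15.176.0/20 (159.15.176.0 - 159.15.191.255) -> ge-0/0/11
  159.15.184.0/22 (159.15.184.0 - 159.15.187.255) -> ge-0/0/12
More-specific entries that do NOT match:
  159.15.186.8/29 (159.15.186.8 - 159.15.186.15) does not contain 159.15.186.137
  159.15.186.144/28 (159.15.186.144 - 159.15.186.159) does not contain 159.15.186.137
  159.15.187.128/28 (159.15.187.128 - 159.15.187.143) does not contain 159.15.186.137
  159.15.186.192/27 (159.15.186.192 - 159.15.186.223) does not contain 159.15.186.137
  159.15.178.0/24 (159.15.178.0 - 159.15.178.255) does not contain 159.15.186.137
Longest matching prefix is /22 -> interface ge-0/0/12.

ge-0/0/12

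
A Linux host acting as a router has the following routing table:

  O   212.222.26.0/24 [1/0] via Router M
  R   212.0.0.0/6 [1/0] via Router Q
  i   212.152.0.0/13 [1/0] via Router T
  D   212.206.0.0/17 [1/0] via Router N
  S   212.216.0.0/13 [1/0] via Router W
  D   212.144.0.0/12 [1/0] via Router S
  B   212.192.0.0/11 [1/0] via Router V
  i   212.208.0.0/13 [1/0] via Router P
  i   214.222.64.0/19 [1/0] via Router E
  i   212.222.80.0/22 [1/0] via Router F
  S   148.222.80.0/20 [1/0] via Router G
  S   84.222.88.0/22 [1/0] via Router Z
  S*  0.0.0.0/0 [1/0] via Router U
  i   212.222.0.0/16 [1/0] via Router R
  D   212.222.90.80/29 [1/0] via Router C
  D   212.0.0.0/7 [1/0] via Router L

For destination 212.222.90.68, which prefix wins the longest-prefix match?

Entries matching 212.222.90.68:
  0.0.0.0/0 (default, matches everything)
  212.0.0.0/6 (212.0.0.0 - 215.255.255.255)
  212.0.0.0/7 (212.0.0.0 - 213.255.255.255)
  212.192.0.0/11 (212.192.0.0 - 212.223.255.255)
  212.216.0.0/13 (212.216.0.0 - 212.223.255.255)
  212.222.0.0/16 (212.222.0.0 - 212.222.255.255)
Most specific is 212.222.0.0/16.

212.222.0.0/16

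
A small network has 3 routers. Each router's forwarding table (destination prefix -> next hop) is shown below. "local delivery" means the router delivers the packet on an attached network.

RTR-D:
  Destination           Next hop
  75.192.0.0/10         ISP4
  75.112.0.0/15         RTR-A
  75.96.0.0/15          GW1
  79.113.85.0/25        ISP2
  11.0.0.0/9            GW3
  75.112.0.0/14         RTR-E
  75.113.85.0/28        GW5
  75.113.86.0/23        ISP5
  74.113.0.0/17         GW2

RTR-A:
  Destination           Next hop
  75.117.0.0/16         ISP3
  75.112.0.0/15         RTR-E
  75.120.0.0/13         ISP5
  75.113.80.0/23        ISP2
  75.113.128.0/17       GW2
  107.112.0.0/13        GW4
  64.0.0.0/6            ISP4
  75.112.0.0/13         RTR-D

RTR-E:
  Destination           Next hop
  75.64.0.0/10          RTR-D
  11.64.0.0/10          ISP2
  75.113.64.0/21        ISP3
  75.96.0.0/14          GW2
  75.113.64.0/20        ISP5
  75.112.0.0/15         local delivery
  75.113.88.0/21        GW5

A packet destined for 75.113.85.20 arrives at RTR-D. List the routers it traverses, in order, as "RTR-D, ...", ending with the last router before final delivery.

At RTR-D: longest match for 75.113.85.20 is 75.112.0.0/15 -> RTR-A
At RTR-A: longest match for 75.113.85.20 is 75.112.0.0/15 -> RTR-E
At RTR-E: longest match for 75.113.85.20 is 75.112.0.0/15 -> local delivery

RTR-D, RTR-A, RTR-E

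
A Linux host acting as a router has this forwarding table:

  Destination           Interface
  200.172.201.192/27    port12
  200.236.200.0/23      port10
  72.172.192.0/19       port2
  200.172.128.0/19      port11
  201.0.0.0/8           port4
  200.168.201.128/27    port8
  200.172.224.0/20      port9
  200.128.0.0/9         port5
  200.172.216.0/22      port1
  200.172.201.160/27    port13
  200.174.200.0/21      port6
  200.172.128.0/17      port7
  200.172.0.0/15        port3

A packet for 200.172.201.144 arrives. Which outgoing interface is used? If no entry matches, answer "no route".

Routes whose prefix contains 200.172.201.144:
  200.128.0.0/9 (200.128.0.0 - 200.255.255.255) -> port5
  200.172.0.0/15 (200.172.0.0 - 200.173.255.255) -> port3
  200.172.128.0/17 (200.172.128.0 - 200.172.255.255) -> port7
More-specific entries that do NOT match:
  200.172.201.192/27 (200.172.201.192 - 200.172.201.223) does not contain 200.172.201.144
  200.168.201.128/27 (200.168.201.128 - 200.168.201.159) does not contain 200.172.201.144
  200.172.201.160/27 (200.172.201.160 - 200.172.201.191) does not contain 200.172.201.144
  200.236.200.0/23 (200.236.200.0 - 200.236.201.255) does not contain 200.172.201.144
  200.172.216.0/22 (200.172.216.0 - 200.172.219.255) does not contain 200.172.201.144
  200.174.200.0/21 (200.174.200.0 - 200.174.207.255) does not contain 200.172.201.144
  200.172.224.0/20 (200.172.224.0 - 200.172.239.255) does not contain 200.172.201.144
  72.172.192.0/19 (72.172.192.0 - 72.172.223.255) does not contain 200.172.201.144
  200.172.128.0/19 (200.172.128.0 - 200.172.159.255) does not contain 200.172.201.144
Longest matching prefix is /17 -> interface port7.

port7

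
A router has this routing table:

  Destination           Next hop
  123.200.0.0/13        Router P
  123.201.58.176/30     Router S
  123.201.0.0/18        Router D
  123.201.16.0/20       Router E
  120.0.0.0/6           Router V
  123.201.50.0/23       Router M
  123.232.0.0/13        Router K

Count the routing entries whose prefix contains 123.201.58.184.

3

Prefixes containing 123.201.58.184:
  120.0.0.0/6 (120.0.0.0 - 123.255.255.255)
  123.200.0.0/13 (123.200.0.0 - 123.207.255.255)
  123.201.0.0/18 (123.201.0.0 - 123.201.63.255)
Total matching entries: 3.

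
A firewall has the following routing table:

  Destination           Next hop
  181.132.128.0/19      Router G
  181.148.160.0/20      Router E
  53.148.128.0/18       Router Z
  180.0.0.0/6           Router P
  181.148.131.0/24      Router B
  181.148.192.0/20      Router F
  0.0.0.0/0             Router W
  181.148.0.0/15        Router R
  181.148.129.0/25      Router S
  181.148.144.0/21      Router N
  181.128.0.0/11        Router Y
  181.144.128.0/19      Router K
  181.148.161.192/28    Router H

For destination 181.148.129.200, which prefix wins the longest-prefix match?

Entries matching 181.148.129.200:
  0.0.0.0/0 (default, matches everything)
  180.0.0.0/6 (180.0.0.0 - 183.255.255.255)
  181.128.0.0/11 (181.128.0.0 - 181.159.255.255)
  181.148.0.0/15 (181.148.0.0 - 181.149.255.255)
Most specific is 181.148.0.0/15.

181.148.0.0/15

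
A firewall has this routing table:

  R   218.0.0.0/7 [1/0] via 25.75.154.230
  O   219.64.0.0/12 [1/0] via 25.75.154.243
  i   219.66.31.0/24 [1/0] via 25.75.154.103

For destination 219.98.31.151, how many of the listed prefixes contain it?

Prefixes containing 219.98.31.151:
  218.0.0.0/7 (218.0.0.0 - 219.255.255.255)
Total matching entries: 1.

1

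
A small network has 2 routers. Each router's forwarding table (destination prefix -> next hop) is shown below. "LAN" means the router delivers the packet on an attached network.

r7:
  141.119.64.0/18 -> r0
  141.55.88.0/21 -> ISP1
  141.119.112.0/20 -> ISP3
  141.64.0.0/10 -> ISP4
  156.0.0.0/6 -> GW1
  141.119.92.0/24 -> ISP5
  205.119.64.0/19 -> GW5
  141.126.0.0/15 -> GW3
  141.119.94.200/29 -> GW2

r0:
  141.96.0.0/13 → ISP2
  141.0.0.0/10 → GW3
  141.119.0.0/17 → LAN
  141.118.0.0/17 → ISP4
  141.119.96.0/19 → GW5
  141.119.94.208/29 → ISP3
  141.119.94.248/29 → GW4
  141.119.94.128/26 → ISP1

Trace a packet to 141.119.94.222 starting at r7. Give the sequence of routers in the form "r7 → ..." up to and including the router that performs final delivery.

r7 → r0

At r7: longest match for 141.119.94.222 is 141.119.64.0/18 -> r0
At r0: longest match for 141.119.94.222 is 141.119.0.0/17 -> LAN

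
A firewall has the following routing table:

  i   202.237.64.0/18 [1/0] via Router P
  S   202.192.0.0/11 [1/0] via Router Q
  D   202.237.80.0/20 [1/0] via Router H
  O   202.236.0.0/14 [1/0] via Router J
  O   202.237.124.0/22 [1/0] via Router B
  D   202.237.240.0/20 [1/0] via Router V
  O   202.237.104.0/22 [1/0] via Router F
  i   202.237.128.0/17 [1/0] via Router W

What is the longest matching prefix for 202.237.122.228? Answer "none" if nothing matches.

202.237.64.0/18

Entries matching 202.237.122.228:
  202.236.0.0/14 (202.236.0.0 - 202.239.255.255)
  202.237.64.0/18 (202.237.64.0 - 202.237.127.255)
Most specific is 202.237.64.0/18.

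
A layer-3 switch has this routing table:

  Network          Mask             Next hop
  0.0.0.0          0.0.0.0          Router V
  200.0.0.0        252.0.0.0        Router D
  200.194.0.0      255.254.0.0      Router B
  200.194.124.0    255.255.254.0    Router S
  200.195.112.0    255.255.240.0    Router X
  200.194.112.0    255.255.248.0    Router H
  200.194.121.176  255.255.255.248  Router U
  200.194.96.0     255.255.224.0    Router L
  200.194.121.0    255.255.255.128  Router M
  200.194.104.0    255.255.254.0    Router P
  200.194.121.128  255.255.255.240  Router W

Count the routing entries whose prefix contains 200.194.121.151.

Prefixes containing 200.194.121.151:
  0.0.0.0/0 (default, matches everything)
  200.0.0.0/6 (200.0.0.0 - 203.255.255.255)
  200.194.0.0/15 (200.194.0.0 - 200.195.255.255)
  200.194.96.0/19 (200.194.96.0 - 200.194.127.255)
Total matching entries: 4.

4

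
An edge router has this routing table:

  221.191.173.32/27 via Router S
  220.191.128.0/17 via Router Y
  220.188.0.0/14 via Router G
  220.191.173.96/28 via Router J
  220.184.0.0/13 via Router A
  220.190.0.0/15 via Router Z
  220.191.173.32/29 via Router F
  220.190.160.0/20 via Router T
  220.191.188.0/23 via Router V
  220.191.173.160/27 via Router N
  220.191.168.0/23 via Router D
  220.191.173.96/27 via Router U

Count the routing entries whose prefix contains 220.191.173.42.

Prefixes containing 220.191.173.42:
  220.184.0.0/13 (220.184.0.0 - 220.191.255.255)
  220.188.0.0/14 (220.188.0.0 - 220.191.255.255)
  220.190.0.0/15 (220.190.0.0 - 220.191.255.255)
  220.191.128.0/17 (220.191.128.0 - 220.191.255.255)
Total matching entries: 4.

4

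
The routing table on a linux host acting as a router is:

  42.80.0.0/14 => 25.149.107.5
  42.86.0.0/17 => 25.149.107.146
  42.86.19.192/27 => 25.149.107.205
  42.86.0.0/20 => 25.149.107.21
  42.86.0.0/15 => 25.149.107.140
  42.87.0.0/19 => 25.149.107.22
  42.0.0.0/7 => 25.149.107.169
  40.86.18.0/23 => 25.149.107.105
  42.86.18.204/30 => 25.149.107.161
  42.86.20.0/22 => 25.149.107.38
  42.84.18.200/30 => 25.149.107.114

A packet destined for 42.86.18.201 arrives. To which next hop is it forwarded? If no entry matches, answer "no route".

Routes whose prefix contains 42.86.18.201:
  42.0.0.0/7 (42.0.0.0 - 43.255.255.255) -> 25.149.107.169
  42.86.0.0/15 (42.86.0.0 - 42.87.255.255) -> 25.149.107.140
  42.86.0.0/17 (42.86.0.0 - 42.86.127.255) -> 25.149.107.146
More-specific entries that do NOT match:
  42.86.18.204/30 (42.86.18.204 - 42.86.18.207) does not contain 42.86.18.201
  42.84.18.200/30 (42.84.18.200 - 42.84.18.203) does not contain 42.86.18.201
  42.86.19.192/27 (42.86.19.192 - 42.86.19.223) does not contain 42.86.18.201
  40.86.18.0/23 (40.86.18.0 - 40.86.19.255) does not contain 42.86.18.201
  42.86.20.0/22 (42.86.20.0 - 42.86.23.255) does not contain 42.86.18.201
  42.86.0.0/20 (42.86.0.0 - 42.86.15.255) does not contain 42.86.18.201
  42.87.0.0/19 (42.87.0.0 - 42.87.31.255) does not contain 42.86.18.201
Longest matching prefix is /17 -> next hop 25.149.107.146.

25.149.107.146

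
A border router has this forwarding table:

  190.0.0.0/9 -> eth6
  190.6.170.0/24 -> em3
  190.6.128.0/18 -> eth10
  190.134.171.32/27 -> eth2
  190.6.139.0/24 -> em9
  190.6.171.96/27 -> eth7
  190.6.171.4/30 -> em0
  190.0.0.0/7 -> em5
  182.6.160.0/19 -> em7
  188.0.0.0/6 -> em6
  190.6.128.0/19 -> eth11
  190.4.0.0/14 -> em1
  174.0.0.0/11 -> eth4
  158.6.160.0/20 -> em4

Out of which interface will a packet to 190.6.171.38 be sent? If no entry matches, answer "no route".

eth10

Routes whose prefix contains 190.6.171.38:
  188.0.0.0/6 (188.0.0.0 - 191.255.255.255) -> em6
  190.0.0.0/7 (190.0.0.0 - 191.255.255.255) -> em5
  190.0.0.0/9 (190.0.0.0 - 190.127.255.255) -> eth6
  190.4.0.0/14 (190.4.0.0 - 190.7.255.255) -> em1
  190.6.128.0/18 (190.6.128.0 - 190.6.191.255) -> eth10
More-specific entries that do NOT match:
  190.6.171.4/30 (190.6.171.4 - 190.6.171.7) does not contain 190.6.171.38
  190.134.171.32/27 (190.134.171.32 - 190.134.171.63) does not contain 190.6.171.38
  190.6.171.96/27 (190.6.171.96 - 190.6.171.127) does not contain 190.6.171.38
  190.6.170.0/24 (190.6.170.0 - 190.6.170.255) does not contain 190.6.171.38
  190.6.139.0/24 (190.6.139.0 - 190.6.139.255) does not contain 190.6.171.38
  158.6.160.0/20 (158.6.160.0 - 158.6.175.255) does not contain 190.6.171.38
  182.6.160.0/19 (182.6.160.0 - 182.6.191.255) does not contain 190.6.171.38
  190.6.128.0/19 (190.6.128.0 - 190.6.159.255) does not contain 190.6.171.38
Longest matching prefix is /18 -> interface eth10.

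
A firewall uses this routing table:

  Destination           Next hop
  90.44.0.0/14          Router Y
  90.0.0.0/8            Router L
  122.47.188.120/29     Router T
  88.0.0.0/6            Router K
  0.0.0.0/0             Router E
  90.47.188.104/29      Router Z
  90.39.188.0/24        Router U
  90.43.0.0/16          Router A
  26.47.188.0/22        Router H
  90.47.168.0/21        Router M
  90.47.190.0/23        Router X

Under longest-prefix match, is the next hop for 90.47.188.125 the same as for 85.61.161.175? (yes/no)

no

90.47.188.125: longest match 90.44.0.0/14 -> Router Y
85.61.161.175: longest match 0.0.0.0/0 -> Router E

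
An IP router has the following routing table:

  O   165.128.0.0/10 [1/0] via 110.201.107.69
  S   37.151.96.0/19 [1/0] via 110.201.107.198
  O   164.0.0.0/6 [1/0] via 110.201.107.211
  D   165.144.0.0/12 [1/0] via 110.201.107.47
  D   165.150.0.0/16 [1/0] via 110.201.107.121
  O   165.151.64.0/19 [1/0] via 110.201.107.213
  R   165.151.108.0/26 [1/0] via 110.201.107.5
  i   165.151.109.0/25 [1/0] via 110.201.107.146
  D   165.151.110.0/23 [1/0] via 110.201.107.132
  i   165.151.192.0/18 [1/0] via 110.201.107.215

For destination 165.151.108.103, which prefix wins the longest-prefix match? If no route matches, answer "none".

165.144.0.0/12

Entries matching 165.151.108.103:
  164.0.0.0/6 (164.0.0.0 - 167.255.255.255)
  165.128.0.0/10 (165.128.0.0 - 165.191.255.255)
  165.144.0.0/12 (165.144.0.0 - 165.159.255.255)
Most specific is 165.144.0.0/12.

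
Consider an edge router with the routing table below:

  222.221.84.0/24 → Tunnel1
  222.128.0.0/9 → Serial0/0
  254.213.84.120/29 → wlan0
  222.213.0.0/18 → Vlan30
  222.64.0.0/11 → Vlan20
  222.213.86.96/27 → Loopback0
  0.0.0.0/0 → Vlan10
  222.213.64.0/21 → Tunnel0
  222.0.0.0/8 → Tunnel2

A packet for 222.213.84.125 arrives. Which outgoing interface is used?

Serial0/0

Routes whose prefix contains 222.213.84.125:
  0.0.0.0/0 (default, matches everything) -> Vlan10
  222.0.0.0/8 (222.0.0.0 - 222.255.255.255) -> Tunnel2
  222.128.0.0/9 (222.128.0.0 - 222.255.255.255) -> Serial0/0
More-specific entries that do NOT match:
  254.213.84.120/29 (254.213.84.120 - 254.213.84.127) does not contain 222.213.84.125
  222.213.86.96/27 (222.213.86.96 - 222.213.86.127) does not contain 222.213.84.125
  222.221.84.0/24 (222.221.84.0 - 222.221.84.255) does not contain 222.213.84.125
  222.213.64.0/21 (222.213.64.0 - 222.213.71.255) does not contain 222.213.84.125
  222.213.0.0/18 (222.213.0.0 - 222.213.63.255) does not contain 222.213.84.125
  222.64.0.0/11 (222.64.0.0 - 222.95.255.255) does not contain 222.213.84.125
Longest matching prefix is /9 -> interface Serial0/0.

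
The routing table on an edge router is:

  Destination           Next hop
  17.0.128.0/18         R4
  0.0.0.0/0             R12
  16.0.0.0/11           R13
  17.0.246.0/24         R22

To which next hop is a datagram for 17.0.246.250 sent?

R22

Routes whose prefix contains 17.0.246.250:
  0.0.0.0/0 (default, matches everything) -> R12
  17.0.246.0/24 (17.0.246.0 - 17.0.246.255) -> R22
Longest matching prefix is /24 -> next hop R22.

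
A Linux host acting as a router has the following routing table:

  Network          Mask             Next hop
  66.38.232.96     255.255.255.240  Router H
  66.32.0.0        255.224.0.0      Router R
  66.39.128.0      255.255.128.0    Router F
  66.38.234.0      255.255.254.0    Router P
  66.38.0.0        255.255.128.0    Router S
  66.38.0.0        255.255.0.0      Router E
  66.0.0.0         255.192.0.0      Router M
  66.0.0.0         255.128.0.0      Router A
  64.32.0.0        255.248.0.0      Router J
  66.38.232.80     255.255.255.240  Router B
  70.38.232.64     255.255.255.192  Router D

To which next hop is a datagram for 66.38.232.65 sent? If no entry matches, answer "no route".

Routes whose prefix contains 66.38.232.65:
  66.0.0.0/9 (66.0.0.0 - 66.127.255.255) -> Router A
  66.0.0.0/10 (66.0.0.0 - 66.63.255.255) -> Router M
  66.32.0.0/11 (66.32.0.0 - 66.63.255.255) -> Router R
  66.38.0.0/16 (66.38.0.0 - 66.38.255.255) -> Router E
More-specific entries that do NOT match:
  66.38.232.96/28 (66.38.232.96 - 66.38.232.111) does not contain 66.38.232.65
  66.38.232.80/28 (66.38.232.80 - 66.38.232.95) does not contain 66.38.232.65
  70.38.232.64/26 (70.38.232.64 - 70.38.232.127) does not contain 66.38.232.65
  66.38.234.0/23 (66.38.234.0 - 66.38.235.255) does not contain 66.38.232.65
  66.39.128.0/17 (66.39.128.0 - 66.39.255.255) does not contain 66.38.232.65
  66.38.0.0/17 (66.38.0.0 - 66.38.127.255) does not contain 66.38.232.65
Longest matching prefix is /16 -> next hop Router E.

Router E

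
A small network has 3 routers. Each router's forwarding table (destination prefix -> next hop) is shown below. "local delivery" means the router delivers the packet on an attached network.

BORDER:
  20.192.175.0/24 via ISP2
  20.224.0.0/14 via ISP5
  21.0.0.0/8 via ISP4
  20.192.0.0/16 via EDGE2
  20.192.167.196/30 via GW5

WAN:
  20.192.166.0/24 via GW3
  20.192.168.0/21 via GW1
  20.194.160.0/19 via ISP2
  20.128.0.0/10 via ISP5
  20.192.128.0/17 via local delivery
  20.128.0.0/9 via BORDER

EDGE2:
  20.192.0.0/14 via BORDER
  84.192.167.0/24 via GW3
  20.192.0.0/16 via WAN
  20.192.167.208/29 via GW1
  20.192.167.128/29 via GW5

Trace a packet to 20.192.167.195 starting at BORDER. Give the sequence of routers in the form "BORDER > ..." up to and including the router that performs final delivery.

BORDER > EDGE2 > WAN

At BORDER: longest match for 20.192.167.195 is 20.192.0.0/16 -> EDGE2
At EDGE2: longest match for 20.192.167.195 is 20.192.0.0/16 -> WAN
At WAN: longest match for 20.192.167.195 is 20.192.128.0/17 -> local delivery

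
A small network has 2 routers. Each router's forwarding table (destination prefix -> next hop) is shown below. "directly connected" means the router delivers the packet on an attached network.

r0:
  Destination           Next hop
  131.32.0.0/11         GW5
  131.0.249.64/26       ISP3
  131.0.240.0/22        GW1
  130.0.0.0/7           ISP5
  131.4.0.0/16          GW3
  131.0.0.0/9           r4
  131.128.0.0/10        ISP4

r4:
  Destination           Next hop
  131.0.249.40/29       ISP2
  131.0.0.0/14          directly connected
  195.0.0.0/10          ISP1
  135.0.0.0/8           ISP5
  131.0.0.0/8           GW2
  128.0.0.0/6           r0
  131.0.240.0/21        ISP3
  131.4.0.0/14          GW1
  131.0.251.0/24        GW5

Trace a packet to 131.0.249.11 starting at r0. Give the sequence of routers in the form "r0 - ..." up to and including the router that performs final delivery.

At r0: longest match for 131.0.249.11 is 131.0.0.0/9 -> r4
At r4: longest match for 131.0.249.11 is 131.0.0.0/14 -> directly connected

r0 - r4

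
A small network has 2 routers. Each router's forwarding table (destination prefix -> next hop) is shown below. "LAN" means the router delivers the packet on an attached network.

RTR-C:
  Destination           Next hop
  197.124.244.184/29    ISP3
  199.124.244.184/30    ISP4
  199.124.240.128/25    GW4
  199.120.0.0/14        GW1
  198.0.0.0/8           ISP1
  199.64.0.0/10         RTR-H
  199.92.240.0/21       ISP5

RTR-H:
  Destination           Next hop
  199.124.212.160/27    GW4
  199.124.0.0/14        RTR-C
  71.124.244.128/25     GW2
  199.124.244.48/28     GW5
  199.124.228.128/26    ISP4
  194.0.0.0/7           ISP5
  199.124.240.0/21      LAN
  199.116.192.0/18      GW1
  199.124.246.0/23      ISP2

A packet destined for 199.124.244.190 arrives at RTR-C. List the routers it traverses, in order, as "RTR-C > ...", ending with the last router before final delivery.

At RTR-C: longest match for 199.124.244.190 is 199.64.0.0/10 -> RTR-H
At RTR-H: longest match for 199.124.244.190 is 199.124.240.0/21 -> LAN

RTR-C > RTR-H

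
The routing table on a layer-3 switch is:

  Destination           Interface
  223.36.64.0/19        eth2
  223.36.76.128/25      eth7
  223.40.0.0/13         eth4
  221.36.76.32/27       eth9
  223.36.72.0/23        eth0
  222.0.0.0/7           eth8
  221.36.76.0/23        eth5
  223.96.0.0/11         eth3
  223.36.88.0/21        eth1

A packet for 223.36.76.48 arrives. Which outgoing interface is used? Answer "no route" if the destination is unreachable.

eth2

Routes whose prefix contains 223.36.76.48:
  222.0.0.0/7 (222.0.0.0 - 223.255.255.255) -> eth8
  223.36.64.0/19 (223.36.64.0 - 223.36.95.255) -> eth2
More-specific entries that do NOT match:
  221.36.76.32/27 (221.36.76.32 - 221.36.76.63) does not contain 223.36.76.48
  223.36.76.128/25 (223.36.76.128 - 223.36.76.255) does not contain 223.36.76.48
  223.36.72.0/23 (223.36.72.0 - 223.36.73.255) does not contain 223.36.76.48
  221.36.76.0/23 (221.36.76.0 - 221.36.77.255) does not contain 223.36.76.48
  223.36.88.0/21 (223.36.88.0 - 223.36.95.255) does not contain 223.36.76.48
Longest matching prefix is /19 -> interface eth2.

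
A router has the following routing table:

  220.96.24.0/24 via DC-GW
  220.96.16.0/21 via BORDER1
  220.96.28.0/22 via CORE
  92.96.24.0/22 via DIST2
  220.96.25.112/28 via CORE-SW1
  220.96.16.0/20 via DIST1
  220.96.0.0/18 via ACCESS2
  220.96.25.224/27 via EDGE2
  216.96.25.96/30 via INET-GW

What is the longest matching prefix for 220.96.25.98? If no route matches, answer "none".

220.96.16.0/20

Entries matching 220.96.25.98:
  220.96.0.0/18 (220.96.0.0 - 220.96.63.255)
  220.96.16.0/20 (220.96.16.0 - 220.96.31.255)
Most specific is 220.96.16.0/20.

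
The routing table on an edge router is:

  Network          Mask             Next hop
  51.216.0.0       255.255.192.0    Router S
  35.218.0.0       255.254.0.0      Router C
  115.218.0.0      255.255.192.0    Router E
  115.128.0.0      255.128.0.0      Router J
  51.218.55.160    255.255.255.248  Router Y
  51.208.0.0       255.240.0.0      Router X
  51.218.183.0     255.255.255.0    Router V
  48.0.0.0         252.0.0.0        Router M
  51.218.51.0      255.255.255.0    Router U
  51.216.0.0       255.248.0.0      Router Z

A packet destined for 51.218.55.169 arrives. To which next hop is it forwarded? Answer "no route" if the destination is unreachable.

Router Z

Routes whose prefix contains 51.218.55.169:
  48.0.0.0/6 (48.0.0.0 - 51.255.255.255) -> Router M
  51.208.0.0/12 (51.208.0.0 - 51.223.255.255) -> Router X
  51.216.0.0/13 (51.216.0.0 - 51.223.255.255) -> Router Z
More-specific entries that do NOT match:
  51.218.55.160/29 (51.218.55.160 - 51.218.55.167) does not contain 51.218.55.169
  51.218.183.0/24 (51.218.183.0 - 51.218.183.255) does not contain 51.218.55.169
  51.218.51.0/24 (51.218.51.0 - 51.218.51.255) does not contain 51.218.55.169
  51.216.0.0/18 (51.216.0.0 - 51.216.63.255) does not contain 51.218.55.169
  115.218.0.0/18 (115.218.0.0 - 115.218.63.255) does not contain 51.218.55.169
  35.218.0.0/15 (35.218.0.0 - 35.219.255.255) does not contain 51.218.55.169
Longest matching prefix is /13 -> next hop Router Z.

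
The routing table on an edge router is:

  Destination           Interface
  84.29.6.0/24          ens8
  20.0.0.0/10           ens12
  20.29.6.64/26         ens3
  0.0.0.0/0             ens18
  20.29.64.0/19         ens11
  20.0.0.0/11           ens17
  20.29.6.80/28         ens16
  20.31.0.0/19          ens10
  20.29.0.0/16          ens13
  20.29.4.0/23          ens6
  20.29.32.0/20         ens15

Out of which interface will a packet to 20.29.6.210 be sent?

ens13

Routes whose prefix contains 20.29.6.210:
  0.0.0.0/0 (default, matches everything) -> ens18
  20.0.0.0/10 (20.0.0.0 - 20.63.255.255) -> ens12
  20.0.0.0/11 (20.0.0.0 - 20.31.255.255) -> ens17
  20.29.0.0/16 (20.29.0.0 - 20.29.255.255) -> ens13
More-specific entries that do NOT match:
  20.29.6.80/28 (20.29.6.80 - 20.29.6.95) does not contain 20.29.6.210
  20.29.6.64/26 (20.29.6.64 - 20.29.6.127) does not contain 20.29.6.210
  84.29.6.0/24 (84.29.6.0 - 84.29.6.255) does not contain 20.29.6.210
  20.29.4.0/23 (20.29.4.0 - 20.29.5.255) does not contain 20.29.6.210
  20.29.32.0/20 (20.29.32.0 - 20.29.47.255) does not contain 20.29.6.210
  20.29.64.0/19 (20.29.64.0 - 20.29.95.255) does not contain 20.29.6.210
  20.31.0.0/19 (20.31.0.0 - 20.31.31.255) does not contain 20.29.6.210
Longest matching prefix is /16 -> interface ens13.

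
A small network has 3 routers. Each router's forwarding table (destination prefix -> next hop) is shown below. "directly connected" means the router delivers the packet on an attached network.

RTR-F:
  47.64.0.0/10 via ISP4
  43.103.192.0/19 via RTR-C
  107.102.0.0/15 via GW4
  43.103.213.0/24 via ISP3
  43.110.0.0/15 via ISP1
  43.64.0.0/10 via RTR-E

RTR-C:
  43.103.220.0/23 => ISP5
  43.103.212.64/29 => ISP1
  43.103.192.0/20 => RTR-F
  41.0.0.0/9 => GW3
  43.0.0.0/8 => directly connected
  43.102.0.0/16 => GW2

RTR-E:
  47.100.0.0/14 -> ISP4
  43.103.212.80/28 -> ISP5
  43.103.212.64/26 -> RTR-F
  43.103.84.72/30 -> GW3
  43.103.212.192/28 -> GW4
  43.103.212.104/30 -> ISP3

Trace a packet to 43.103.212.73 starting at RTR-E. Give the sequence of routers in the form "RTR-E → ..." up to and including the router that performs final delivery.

RTR-E → RTR-F → RTR-C

At RTR-E: longest match for 43.103.212.73 is 43.103.212.64/26 -> RTR-F
At RTR-F: longest match for 43.103.212.73 is 43.103.192.0/19 -> RTR-C
At RTR-C: longest match for 43.103.212.73 is 43.0.0.0/8 -> directly connected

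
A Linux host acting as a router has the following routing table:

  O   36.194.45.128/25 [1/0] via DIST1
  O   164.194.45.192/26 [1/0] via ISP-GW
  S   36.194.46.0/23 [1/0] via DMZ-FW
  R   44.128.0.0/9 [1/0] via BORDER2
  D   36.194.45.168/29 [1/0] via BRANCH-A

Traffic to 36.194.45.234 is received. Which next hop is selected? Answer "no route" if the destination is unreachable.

Routes whose prefix contains 36.194.45.234:
  36.194.45.128/25 (36.194.45.128 - 36.194.45.255) -> DIST1
More-specific entries that do NOT match:
  36.194.45.168/29 (36.194.45.168 - 36.194.45.175) does not contain 36.194.45.234
  164.194.45.192/26 (164.194.45.192 - 164.194.45.255) does not contain 36.194.45.234
Longest matching prefix is /25 -> next hop DIST1.

DIST1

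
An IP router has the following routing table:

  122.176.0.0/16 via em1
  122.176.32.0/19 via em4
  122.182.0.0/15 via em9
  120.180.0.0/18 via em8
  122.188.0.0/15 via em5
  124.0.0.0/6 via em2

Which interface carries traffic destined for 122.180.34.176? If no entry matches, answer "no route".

No entry's prefix contains 122.180.34.176; there is no default route.

no route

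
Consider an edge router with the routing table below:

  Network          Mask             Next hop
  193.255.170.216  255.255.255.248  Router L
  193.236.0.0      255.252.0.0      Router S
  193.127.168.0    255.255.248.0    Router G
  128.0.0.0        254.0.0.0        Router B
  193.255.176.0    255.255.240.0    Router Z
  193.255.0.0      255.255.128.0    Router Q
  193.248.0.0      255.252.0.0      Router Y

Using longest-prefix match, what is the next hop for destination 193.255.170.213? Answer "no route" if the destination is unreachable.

no route

No entry's prefix contains 193.255.170.213; there is no default route.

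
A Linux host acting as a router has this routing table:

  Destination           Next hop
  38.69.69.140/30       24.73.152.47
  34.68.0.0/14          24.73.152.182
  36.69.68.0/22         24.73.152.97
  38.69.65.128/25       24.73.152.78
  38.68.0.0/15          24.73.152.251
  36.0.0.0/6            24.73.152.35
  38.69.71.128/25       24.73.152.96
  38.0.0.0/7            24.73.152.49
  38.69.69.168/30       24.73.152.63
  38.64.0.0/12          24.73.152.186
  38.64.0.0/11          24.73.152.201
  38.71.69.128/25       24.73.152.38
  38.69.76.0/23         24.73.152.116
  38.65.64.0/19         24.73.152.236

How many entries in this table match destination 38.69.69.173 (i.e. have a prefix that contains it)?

Prefixes containing 38.69.69.173:
  36.0.0.0/6 (36.0.0.0 - 39.255.255.255)
  38.0.0.0/7 (38.0.0.0 - 39.255.255.255)
  38.64.0.0/11 (38.64.0.0 - 38.95.255.255)
  38.64.0.0/12 (38.64.0.0 - 38.79.255.255)
  38.68.0.0/15 (38.68.0.0 - 38.69.255.255)
Total matching entries: 5.

5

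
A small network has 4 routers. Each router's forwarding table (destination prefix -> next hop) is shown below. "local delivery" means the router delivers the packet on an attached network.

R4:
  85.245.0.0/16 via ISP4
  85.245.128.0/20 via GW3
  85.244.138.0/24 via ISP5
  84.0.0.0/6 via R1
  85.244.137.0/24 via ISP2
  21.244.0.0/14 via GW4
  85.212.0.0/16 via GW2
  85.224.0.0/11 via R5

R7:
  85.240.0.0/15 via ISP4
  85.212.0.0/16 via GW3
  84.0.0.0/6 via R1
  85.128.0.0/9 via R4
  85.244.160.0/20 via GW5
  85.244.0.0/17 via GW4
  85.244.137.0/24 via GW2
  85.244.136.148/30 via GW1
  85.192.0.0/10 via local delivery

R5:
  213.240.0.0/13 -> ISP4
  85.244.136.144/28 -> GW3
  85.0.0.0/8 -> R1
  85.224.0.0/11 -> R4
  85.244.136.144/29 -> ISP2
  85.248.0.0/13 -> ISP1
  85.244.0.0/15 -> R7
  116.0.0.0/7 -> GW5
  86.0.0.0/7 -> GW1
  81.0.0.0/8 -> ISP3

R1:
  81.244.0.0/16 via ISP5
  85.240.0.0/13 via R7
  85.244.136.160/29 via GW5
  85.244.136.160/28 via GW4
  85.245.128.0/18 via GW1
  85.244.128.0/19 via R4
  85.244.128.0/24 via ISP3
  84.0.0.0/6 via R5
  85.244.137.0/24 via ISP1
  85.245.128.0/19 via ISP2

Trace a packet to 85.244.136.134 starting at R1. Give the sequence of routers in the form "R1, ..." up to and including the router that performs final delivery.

At R1: longest match for 85.244.136.134 is 85.244.128.0/19 -> R4
At R4: longest match for 85.244.136.134 is 85.224.0.0/11 -> R5
At R5: longest match for 85.244.136.134 is 85.244.0.0/15 -> R7
At R7: longest match for 85.244.136.134 is 85.192.0.0/10 -> local delivery

R1, R4, R5, R7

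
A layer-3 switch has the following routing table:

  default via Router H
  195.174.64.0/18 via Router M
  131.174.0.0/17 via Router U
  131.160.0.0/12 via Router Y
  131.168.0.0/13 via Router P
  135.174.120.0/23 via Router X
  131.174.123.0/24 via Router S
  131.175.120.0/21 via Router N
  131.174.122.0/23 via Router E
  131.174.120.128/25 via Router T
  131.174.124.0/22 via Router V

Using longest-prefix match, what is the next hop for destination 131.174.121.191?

Router U

Routes whose prefix contains 131.174.121.191:
  0.0.0.0/0 (default, matches everything) -> Router H
  131.160.0.0/12 (131.160.0.0 - 131.175.255.255) -> Router Y
  131.168.0.0/13 (131.168.0.0 - 131.175.255.255) -> Router P
  131.174.0.0/17 (131.174.0.0 - 131.174.127.255) -> Router U
More-specific entries that do NOT match:
  131.174.120.128/25 (131.174.120.128 - 131.174.120.255) does not contain 131.174.121.191
  131.174.123.0/24 (131.174.123.0 - 131.174.123.255) does not contain 131.174.121.191
  135.174.120.0/23 (135.174.120.0 - 135.174.121.255) does not contain 131.174.121.191
  131.174.122.0/23 (131.174.122.0 - 131.174.123.255) does not contain 131.174.121.191
  131.174.124.0/22 (131.174.124.0 - 131.174.127.255) does not contain 131.174.121.191
  131.175.120.0/21 (131.175.120.0 - 131.175.127.255) does not contain 131.174.121.191
  195.174.64.0/18 (195.174.64.0 - 195.174.127.255) does not contain 131.174.121.191
Longest matching prefix is /17 -> next hop Router U.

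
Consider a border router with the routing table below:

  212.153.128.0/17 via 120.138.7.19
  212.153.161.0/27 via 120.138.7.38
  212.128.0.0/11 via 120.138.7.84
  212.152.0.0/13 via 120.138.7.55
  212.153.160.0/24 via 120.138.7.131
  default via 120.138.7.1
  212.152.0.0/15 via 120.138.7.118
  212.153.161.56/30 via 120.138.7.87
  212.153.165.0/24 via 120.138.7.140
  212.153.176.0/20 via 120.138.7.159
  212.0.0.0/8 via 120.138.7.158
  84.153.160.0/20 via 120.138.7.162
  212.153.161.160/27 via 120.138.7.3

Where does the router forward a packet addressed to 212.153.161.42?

120.138.7.19

Routes whose prefix contains 212.153.161.42:
  0.0.0.0/0 (default, matches everything) -> 120.138.7.1
  212.0.0.0/8 (212.0.0.0 - 212.255.255.255) -> 120.138.7.158
  212.128.0.0/11 (212.128.0.0 - 212.159.255.255) -> 120.138.7.84
  212.152.0.0/13 (212.152.0.0 - 212.159.255.255) -> 120.138.7.55
  212.152.0.0/15 (212.152.0.0 - 212.153.255.255) -> 120.138.7.118
  212.153.128.0/17 (212.153.128.0 - 212.153.255.255) -> 120.138.7.19
More-specific entries that do NOT match:
  212.153.161.56/30 (212.153.161.56 - 212.153.161.59) does not contain 212.153.161.42
  212.153.161.0/27 (212.153.161.0 - 212.153.161.31) does not contain 212.153.161.42
  212.153.161.160/27 (212.153.161.160 - 212.153.161.191) does not contain 212.153.161.42
  212.153.160.0/24 (212.153.160.0 - 212.153.160.255) does not contain 212.153.161.42
  212.153.165.0/24 (212.153.165.0 - 212.153.165.255) does not contain 212.153.161.42
  212.153.176.0/20 (212.153.176.0 - 212.153.191.255) does not contain 212.153.161.42
  84.153.160.0/20 (84.153.160.0 - 84.153.175.255) does not contain 212.153.161.42
Longest matching prefix is /17 -> next hop 120.138.7.19.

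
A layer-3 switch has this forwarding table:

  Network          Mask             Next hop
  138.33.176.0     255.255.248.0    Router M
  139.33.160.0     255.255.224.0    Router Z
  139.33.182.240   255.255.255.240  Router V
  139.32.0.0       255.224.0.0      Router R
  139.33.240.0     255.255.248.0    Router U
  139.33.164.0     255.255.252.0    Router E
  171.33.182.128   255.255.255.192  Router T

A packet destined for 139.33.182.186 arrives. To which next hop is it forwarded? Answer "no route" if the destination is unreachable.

Routes whose prefix contains 139.33.182.186:
  139.32.0.0/11 (139.32.0.0 - 139.63.255.255) -> Router R
  139.33.160.0/19 (139.33.160.0 - 139.33.191.255) -> Router Z
More-specific entries that do NOT match:
  139.33.182.240/28 (139.33.182.240 - 139.33.182.255) does not contain 139.33.182.186
  171.33.182.128/26 (171.33.182.128 - 171.33.182.191) does not contain 139.33.182.186
  139.33.164.0/22 (139.33.164.0 - 139.33.167.255) does not contain 139.33.182.186
  138.33.176.0/21 (138.33.176.0 - 138.33.183.255) does not contain 139.33.182.186
  139.33.240.0/21 (139.33.240.0 - 139.33.247.255) does not contain 139.33.182.186
Longest matching prefix is /19 -> next hop Router Z.

Router Z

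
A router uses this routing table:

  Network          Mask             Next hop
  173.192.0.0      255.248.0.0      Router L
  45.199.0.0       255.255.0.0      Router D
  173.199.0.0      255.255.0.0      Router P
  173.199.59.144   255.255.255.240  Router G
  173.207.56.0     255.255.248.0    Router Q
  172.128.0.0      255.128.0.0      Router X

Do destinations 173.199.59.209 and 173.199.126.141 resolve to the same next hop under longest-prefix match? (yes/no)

173.199.59.209: longest match 173.199.0.0/16 -> Router P
173.199.126.141: longest match 173.199.0.0/16 -> Router P

yes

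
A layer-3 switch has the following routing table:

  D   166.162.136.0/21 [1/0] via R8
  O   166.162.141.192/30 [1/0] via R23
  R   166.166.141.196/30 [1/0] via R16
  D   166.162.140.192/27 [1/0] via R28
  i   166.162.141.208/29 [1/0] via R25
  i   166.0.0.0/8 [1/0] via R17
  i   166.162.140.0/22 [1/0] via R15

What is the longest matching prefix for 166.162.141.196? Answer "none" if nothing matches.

166.162.140.0/22

Entries matching 166.162.141.196:
  166.0.0.0/8 (166.0.0.0 - 166.255.255.255)
  166.162.136.0/21 (166.162.136.0 - 166.162.143.255)
  166.162.140.0/22 (166.162.140.0 - 166.162.143.255)
Most specific is 166.162.140.0/22.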